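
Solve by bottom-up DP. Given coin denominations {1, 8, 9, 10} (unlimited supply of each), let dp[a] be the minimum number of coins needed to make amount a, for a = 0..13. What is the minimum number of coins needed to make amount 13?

 a  0  1  2  3  4  5  6  7  8  9 10 11 12 13
dp  0  1  2  3  4  5  6  7  1  1  1  2  3  4

4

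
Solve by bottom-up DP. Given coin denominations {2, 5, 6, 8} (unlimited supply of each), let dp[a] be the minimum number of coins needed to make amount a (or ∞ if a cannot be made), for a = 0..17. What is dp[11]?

2

 a  0  1  2  3  4  5  6  7  8  9 10 11 12 13 14 15 16 17
dp  0  -  1  -  2  1  1  2  1  3  2  2  2  2  2  3  2  3
(- denotes ∞ / unreachable)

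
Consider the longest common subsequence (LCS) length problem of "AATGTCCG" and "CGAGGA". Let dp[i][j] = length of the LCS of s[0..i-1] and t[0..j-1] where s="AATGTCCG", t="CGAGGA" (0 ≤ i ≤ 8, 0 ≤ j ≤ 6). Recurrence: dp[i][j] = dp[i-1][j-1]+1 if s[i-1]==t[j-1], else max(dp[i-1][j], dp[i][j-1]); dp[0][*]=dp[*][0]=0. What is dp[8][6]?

3

   ''  C  G  A  G  G  A
''  0  0  0  0  0  0  0
 A  0  0  0  1  1  1  1
 A  0  0  0  1  1  1  2
 T  0  0  0  1  1  1  2
 G  0  0  1  1  2  2  2
 T  0  0  1  1  2  2  2
 C  0  1  1  1  2  2  2
 C  0  1  1  1  2  2  2
 G  0  1  2  2  2  3  3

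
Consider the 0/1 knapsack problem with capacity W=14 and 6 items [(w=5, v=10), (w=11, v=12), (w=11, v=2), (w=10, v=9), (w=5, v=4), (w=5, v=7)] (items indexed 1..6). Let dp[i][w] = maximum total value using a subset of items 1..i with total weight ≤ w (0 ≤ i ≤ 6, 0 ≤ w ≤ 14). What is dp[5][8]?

i\w   0   1   2   3   4   5   6   7   8   9  10  11  12  13  14
  0   0   0   0   0   0   0   0   0   0   0   0   0   0   0   0
  1   0   0   0   0   0  10  10  10  10  10  10  10  10  10  10
  2   0   0   0   0   0  10  10  10  10  10  10  12  12  12  12
  3   0   0   0   0   0  10  10  10  10  10  10  12  12  12  12
  4   0   0   0   0   0  10  10  10  10  10  10  12  12  12  12
  5   0   0   0   0   0  10  10  10  10  10  14  14  14  14  14
  6   0   0   0   0   0  10  10  10  10  10  17  17  17  17  17

10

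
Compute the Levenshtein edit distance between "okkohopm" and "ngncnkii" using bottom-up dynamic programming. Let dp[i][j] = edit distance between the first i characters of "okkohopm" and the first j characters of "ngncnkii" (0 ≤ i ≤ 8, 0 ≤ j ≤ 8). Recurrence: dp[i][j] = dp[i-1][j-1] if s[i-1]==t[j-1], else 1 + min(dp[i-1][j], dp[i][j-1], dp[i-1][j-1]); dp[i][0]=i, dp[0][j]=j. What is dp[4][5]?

   ''  n  g  n  c  n  k  i  i
''  0  1  2  3  4  5  6  7  8
 o  1  1  2  3  4  5  6  7  8
 k  2  2  2  3  4  5  5  6  7
 k  3  3  3  3  4  5  5  6  7
 o  4  4  4  4  4  5  6  6  7
 h  5  5  5  5  5  5  6  7  7
 o  6  6  6  6  6  6  6  7  8
 p  7  7  7  7  7  7  7  7  8
 m  8  8  8  8  8  8  8  8  8

5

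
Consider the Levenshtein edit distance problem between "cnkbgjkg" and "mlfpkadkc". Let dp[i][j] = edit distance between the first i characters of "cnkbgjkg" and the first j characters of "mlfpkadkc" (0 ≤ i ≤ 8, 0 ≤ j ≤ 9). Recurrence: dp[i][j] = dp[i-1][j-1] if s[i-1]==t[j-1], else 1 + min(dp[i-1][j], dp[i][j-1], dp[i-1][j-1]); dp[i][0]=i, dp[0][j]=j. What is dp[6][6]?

6

   ''  m  l  f  p  k  a  d  k  c
''  0  1  2  3  4  5  6  7  8  9
 c  1  1  2  3  4  5  6  7  8  8
 n  2  2  2  3  4  5  6  7  8  9
 k  3  3  3  3  4  4  5  6  7  8
 b  4  4  4  4  4  5  5  6  7  8
 g  5  5  5  5  5  5  6  6  7  8
 j  6  6  6  6  6  6  6  7  7  8
 k  7  7  7  7  7  6  7  7  7  8
 g  8  8  8  8  8  7  7  8  8  8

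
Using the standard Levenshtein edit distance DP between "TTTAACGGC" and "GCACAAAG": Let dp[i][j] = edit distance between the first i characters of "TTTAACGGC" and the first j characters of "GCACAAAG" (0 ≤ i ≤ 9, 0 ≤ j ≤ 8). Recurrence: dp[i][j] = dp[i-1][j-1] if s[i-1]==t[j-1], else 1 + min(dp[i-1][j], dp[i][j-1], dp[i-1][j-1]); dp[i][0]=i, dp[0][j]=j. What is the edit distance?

7

   ''  G  C  A  C  A  A  A  G
''  0  1  2  3  4  5  6  7  8
 T  1  1  2  3  4  5  6  7  8
 T  2  2  2  3  4  5  6  7  8
 T  3  3  3  3  4  5  6  7  8
 A  4  4  4  3  4  4  5  6  7
 A  5  5  5  4  4  4  4  5  6
 C  6  6  5  5  4  5  5  5  6
 G  7  6  6  6  5  5  6  6  5
 G  8  7  7  7  6  6  6  7  6
 C  9  8  7  8  7  7  7  7  7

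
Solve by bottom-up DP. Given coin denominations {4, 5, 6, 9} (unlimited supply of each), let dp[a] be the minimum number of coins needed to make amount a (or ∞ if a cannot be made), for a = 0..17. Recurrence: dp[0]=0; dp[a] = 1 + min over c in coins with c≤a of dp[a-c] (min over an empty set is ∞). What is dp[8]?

 a  0  1  2  3  4  5  6  7  8  9 10 11 12 13 14 15 16 17
dp  0  -  -  -  1  1  1  -  2  1  2  2  2  2  2  2  3  3
(- denotes ∞ / unreachable)

2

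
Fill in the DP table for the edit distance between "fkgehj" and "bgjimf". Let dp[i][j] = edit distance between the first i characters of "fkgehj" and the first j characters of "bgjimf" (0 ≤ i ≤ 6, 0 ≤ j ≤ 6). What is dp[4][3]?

   ''  b  g  j  i  m  f
''  0  1  2  3  4  5  6
 f  1  1  2  3  4  5  5
 k  2  2  2  3  4  5  6
 g  3  3  2  3  4  5  6
 e  4  4  3  3  4  5  6
 h  5  5  4  4  4  5  6
 j  6  6  5  4  5  5  6

3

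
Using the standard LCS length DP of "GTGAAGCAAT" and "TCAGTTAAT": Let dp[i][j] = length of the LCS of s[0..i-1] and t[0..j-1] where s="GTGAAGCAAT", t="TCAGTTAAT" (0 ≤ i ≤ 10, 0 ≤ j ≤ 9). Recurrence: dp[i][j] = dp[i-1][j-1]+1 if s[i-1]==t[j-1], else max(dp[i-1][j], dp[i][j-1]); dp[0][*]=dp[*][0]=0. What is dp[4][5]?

2

   ''  T  C  A  G  T  T  A  A  T
''  0  0  0  0  0  0  0  0  0  0
 G  0  0  0  0  1  1  1  1  1  1
 T  0  1  1  1  1  2  2  2  2  2
 G  0  1  1  1  2  2  2  2  2  2
 A  0  1  1  2  2  2  2  3  3  3
 A  0  1  1  2  2  2  2  3  4  4
 G  0  1  1  2  3  3  3  3  4  4
 C  0  1  2  2  3  3  3  3  4  4
 A  0  1  2  3  3  3  3  4  4  4
 A  0  1  2  3  3  3  3  4  5  5
 T  0  1  2  3  3  4  4  4  5  6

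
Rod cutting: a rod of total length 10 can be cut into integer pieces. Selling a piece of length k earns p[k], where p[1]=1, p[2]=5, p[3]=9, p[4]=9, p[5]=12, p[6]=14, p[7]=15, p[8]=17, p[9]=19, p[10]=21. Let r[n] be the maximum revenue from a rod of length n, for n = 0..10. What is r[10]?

28

   n    0    1    2    3    4    5    6    7    8    9   10
r[n]    0    1    5    9   10   14   18   19   23   27   28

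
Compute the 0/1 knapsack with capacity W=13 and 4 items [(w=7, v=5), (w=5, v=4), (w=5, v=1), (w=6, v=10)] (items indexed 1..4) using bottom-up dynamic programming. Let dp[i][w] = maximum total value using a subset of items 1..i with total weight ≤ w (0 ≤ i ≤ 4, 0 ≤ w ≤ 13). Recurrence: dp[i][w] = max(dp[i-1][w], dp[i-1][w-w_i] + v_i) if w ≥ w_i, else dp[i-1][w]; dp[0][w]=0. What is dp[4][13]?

15

i\w   0   1   2   3   4   5   6   7   8   9  10  11  12  13
  0   0   0   0   0   0   0   0   0   0   0   0   0   0   0
  1   0   0   0   0   0   0   0   5   5   5   5   5   5   5
  2   0   0   0   0   0   4   4   5   5   5   5   5   9   9
  3   0   0   0   0   0   4   4   5   5   5   5   5   9   9
  4   0   0   0   0   0   4  10  10  10  10  10  14  14  15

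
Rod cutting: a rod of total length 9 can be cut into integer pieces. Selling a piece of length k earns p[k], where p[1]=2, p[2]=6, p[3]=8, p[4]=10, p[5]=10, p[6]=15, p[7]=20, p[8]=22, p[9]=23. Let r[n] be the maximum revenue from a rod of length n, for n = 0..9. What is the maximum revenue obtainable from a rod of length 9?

26

   n    0    1    2    3    4    5    6    7    8    9
r[n]    0    2    6    8   12   14   18   20   24   26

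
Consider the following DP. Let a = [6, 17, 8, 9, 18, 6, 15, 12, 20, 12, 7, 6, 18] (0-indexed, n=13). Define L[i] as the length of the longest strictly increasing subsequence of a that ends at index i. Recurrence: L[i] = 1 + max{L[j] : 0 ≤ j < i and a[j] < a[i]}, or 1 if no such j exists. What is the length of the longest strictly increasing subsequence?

   i    0    1    2    3    4    5    6    7    8    9   10   11   12
a[i]    6   17    8    9   18    6   15   12   20   12    7    6   18
L[i]    1    2    2    3    4    1    4    4    5    4    2    1    5

5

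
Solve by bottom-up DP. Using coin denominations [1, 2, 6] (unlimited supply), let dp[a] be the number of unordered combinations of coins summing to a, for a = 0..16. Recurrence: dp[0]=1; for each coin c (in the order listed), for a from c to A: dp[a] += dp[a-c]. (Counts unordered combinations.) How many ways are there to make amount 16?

after  coin     0     1     2     3     4     5     6     7     8     9    10    11    12    13    14    15    16
          1     1     1     1     1     1     1     1     1     1     1     1     1     1     1     1     1     1
          2     1     1     2     2     3     3     4     4     5     5     6     6     7     7     8     8     9
          6     1     1     2     2     3     3     5     5     7     7     9     9    12    12    15    15    18

18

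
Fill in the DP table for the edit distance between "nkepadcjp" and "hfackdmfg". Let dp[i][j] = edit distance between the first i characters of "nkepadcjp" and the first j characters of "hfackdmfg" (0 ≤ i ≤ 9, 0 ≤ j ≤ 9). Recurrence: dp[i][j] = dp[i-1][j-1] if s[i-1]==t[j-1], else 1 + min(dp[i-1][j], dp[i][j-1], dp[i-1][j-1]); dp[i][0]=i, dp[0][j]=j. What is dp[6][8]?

7

   ''  h  f  a  c  k  d  m  f  g
''  0  1  2  3  4  5  6  7  8  9
 n  1  1  2  3  4  5  6  7  8  9
 k  2  2  2  3  4  4  5  6  7  8
 e  3  3  3  3  4  5  5  6  7  8
 p  4  4  4  4  4  5  6  6  7  8
 a  5  5  5  4  5  5  6  7  7  8
 d  6  6  6  5  5  6  5  6  7  8
 c  7  7  7  6  5  6  6  6  7  8
 j  8  8  8  7  6  6  7  7  7  8
 p  9  9  9  8  7  7  7  8  8  8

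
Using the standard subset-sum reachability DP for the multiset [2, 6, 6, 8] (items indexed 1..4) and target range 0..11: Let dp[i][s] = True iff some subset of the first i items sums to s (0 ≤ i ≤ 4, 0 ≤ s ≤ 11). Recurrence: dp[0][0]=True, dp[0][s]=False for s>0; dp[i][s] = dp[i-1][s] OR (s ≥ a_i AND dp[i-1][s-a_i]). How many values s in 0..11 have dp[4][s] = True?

5

i\s   0   1   2   3   4   5   6   7   8   9  10  11
  0   T   F   F   F   F   F   F   F   F   F   F   F
  1   T   F   T   F   F   F   F   F   F   F   F   F
  2   T   F   T   F   F   F   T   F   T   F   F   F
  3   T   F   T   F   F   F   T   F   T   F   F   F
  4   T   F   T   F   F   F   T   F   T   F   T   F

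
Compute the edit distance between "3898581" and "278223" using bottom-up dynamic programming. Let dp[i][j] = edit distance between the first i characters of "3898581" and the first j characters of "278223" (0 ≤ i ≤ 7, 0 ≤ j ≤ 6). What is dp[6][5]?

5

   ''  2  7  8  2  2  3
''  0  1  2  3  4  5  6
 3  1  1  2  3  4  5  5
 8  2  2  2  2  3  4  5
 9  3  3  3  3  3  4  5
 8  4  4  4  3  4  4  5
 5  5  5  5  4  4  5  5
 8  6  6  6  5  5  5  6
 1  7  7  7  6  6  6  6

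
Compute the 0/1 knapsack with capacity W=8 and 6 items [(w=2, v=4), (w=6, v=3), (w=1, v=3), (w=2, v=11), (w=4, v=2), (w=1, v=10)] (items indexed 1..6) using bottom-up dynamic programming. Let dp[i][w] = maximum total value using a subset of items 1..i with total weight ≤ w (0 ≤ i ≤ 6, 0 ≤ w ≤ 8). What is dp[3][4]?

7

i\w   0   1   2   3   4   5   6   7   8
  0   0   0   0   0   0   0   0   0   0
  1   0   0   4   4   4   4   4   4   4
  2   0   0   4   4   4   4   4   4   7
  3   0   3   4   7   7   7   7   7   7
  4   0   3  11  14  15  18  18  18  18
  5   0   3  11  14  15  18  18  18  18
  6   0  10  13  21  24  25  28  28  28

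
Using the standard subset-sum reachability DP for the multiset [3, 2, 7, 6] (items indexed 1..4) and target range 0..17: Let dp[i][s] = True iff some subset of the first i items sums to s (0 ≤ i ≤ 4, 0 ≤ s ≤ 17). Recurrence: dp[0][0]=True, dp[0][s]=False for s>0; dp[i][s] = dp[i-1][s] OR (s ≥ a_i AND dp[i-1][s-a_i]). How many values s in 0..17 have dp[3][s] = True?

8

i\s   0   1   2   3   4   5   6   7   8   9  10  11  12  13  14  15  16  17
  0   T   F   F   F   F   F   F   F   F   F   F   F   F   F   F   F   F   F
  1   T   F   F   T   F   F   F   F   F   F   F   F   F   F   F   F   F   F
  2   T   F   T   T   F   T   F   F   F   F   F   F   F   F   F   F   F   F
  3   T   F   T   T   F   T   F   T   F   T   T   F   T   F   F   F   F   F
  4   T   F   T   T   F   T   T   T   T   T   T   T   T   T   F   T   T   F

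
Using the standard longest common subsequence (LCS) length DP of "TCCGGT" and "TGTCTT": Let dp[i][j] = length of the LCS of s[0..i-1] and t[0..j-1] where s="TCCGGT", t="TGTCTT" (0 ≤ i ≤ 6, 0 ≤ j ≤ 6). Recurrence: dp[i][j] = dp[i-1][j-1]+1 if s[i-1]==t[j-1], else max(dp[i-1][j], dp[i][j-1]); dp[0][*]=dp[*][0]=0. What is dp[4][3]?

   ''  T  G  T  C  T  T
''  0  0  0  0  0  0  0
 T  0  1  1  1  1  1  1
 C  0  1  1  1  2  2  2
 C  0  1  1  1  2  2  2
 G  0  1  2  2  2  2  2
 G  0  1  2  2  2  2  2
 T  0  1  2  3  3  3  3

2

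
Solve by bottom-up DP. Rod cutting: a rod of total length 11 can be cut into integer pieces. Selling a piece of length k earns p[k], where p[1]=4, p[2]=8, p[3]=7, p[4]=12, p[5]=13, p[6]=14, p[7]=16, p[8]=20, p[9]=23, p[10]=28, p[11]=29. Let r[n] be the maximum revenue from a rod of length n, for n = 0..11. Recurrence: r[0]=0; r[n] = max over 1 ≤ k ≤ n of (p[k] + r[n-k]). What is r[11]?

44

   n    0    1    2    3    4    5    6    7    8    9   10   11
r[n]    0    4    8   12   16   20   24   28   32   36   40   44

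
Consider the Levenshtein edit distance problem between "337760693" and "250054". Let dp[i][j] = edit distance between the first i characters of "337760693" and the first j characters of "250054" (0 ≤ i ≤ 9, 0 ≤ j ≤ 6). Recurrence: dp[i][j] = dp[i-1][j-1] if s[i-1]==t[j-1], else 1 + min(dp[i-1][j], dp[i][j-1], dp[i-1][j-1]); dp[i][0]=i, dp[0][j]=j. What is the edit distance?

   ''  2  5  0  0  5  4
''  0  1  2  3  4  5  6
 3  1  1  2  3  4  5  6
 3  2  2  2  3  4  5  6
 7  3  3  3  3  4  5  6
 7  4  4  4  4  4  5  6
 6  5  5  5  5  5  5  6
 0  6  6  6  5  5  6  6
 6  7  7  7  6  6  6  7
 9  8  8  8  7  7  7  7
 3  9  9  9  8  8  8  8

8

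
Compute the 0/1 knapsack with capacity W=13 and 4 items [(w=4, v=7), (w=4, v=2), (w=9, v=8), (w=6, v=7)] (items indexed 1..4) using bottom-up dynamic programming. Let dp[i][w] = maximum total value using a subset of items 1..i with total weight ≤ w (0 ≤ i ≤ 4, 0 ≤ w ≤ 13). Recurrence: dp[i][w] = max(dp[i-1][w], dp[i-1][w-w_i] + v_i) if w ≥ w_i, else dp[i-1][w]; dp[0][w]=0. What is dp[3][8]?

9

i\w   0   1   2   3   4   5   6   7   8   9  10  11  12  13
  0   0   0   0   0   0   0   0   0   0   0   0   0   0   0
  1   0   0   0   0   7   7   7   7   7   7   7   7   7   7
  2   0   0   0   0   7   7   7   7   9   9   9   9   9   9
  3   0   0   0   0   7   7   7   7   9   9   9   9   9  15
  4   0   0   0   0   7   7   7   7   9   9  14  14  14  15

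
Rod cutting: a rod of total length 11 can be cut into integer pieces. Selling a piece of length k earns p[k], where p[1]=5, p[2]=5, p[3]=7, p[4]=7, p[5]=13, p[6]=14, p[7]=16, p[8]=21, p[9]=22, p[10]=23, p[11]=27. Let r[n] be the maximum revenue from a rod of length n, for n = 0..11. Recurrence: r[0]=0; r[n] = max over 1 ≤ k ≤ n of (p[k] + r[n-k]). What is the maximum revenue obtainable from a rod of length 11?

   n    0    1    2    3    4    5    6    7    8    9   10   11
r[n]    0    5   10   15   20   25   30   35   40   45   50   55

55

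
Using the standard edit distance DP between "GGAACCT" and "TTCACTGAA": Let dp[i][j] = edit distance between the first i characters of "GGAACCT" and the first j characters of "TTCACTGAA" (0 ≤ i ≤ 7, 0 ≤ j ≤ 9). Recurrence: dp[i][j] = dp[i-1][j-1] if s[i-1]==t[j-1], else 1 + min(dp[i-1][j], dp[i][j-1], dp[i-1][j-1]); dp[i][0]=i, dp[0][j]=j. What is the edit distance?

7

   ''  T  T  C  A  C  T  G  A  A
''  0  1  2  3  4  5  6  7  8  9
 G  1  1  2  3  4  5  6  6  7  8
 G  2  2  2  3  4  5  6  6  7  8
 A  3  3  3  3  3  4  5  6  6  7
 A  4  4  4  4  3  4  5  6  6  6
 C  5  5  5  4  4  3  4  5  6  7
 C  6  6  6  5  5  4  4  5  6  7
 T  7  6  6  6  6  5  4  5  6  7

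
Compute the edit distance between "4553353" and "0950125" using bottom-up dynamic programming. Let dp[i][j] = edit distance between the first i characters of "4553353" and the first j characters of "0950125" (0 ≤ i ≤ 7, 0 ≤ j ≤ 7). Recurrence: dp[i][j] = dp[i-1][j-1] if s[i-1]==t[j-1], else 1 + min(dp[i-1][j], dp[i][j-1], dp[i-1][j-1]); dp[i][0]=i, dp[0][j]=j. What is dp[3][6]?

5

   ''  0  9  5  0  1  2  5
''  0  1  2  3  4  5  6  7
 4  1  1  2  3  4  5  6  7
 5  2  2  2  2  3  4  5  6
 5  3  3  3  2  3  4  5  5
 3  4  4  4  3  3  4  5  6
 3  5  5  5  4  4  4  5  6
 5  6  6  6  5  5  5  5  5
 3  7  7  7  6  6  6  6  6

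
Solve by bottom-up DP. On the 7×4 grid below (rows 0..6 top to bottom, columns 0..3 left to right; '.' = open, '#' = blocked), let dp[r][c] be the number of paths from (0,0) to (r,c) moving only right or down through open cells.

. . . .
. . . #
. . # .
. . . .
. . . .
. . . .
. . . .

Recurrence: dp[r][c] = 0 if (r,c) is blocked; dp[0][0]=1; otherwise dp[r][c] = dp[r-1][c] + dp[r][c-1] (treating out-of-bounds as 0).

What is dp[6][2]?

r\c   0   1   2   3
  0   1   1   1   1
  1   1   2   3   0
  2   1   3   0   0
  3   1   4   4   4
  4   1   5   9  13
  5   1   6  15  28
  6   1   7  22  50

22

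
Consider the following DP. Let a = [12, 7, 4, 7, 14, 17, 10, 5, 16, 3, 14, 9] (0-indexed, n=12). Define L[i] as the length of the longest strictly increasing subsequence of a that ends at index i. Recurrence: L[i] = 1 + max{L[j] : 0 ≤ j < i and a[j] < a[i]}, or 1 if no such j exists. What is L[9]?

   i    0    1    2    3    4    5    6    7    8    9   10   11
a[i]   12    7    4    7   14   17   10    5   16    3   14    9
L[i]    1    1    1    2    3    4    3    2    4    1    4    3

1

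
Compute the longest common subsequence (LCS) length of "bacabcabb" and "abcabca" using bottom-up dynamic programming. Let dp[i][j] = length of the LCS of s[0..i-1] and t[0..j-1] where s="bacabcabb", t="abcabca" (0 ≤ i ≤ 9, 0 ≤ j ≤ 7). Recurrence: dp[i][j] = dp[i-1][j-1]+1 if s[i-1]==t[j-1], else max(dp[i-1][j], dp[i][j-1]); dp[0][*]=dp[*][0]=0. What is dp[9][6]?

5

   ''  a  b  c  a  b  c  a
''  0  0  0  0  0  0  0  0
 b  0  0  1  1  1  1  1  1
 a  0  1  1  1  2  2  2  2
 c  0  1  1  2  2  2  3  3
 a  0  1  1  2  3  3  3  4
 b  0  1  2  2  3  4  4  4
 c  0  1  2  3  3  4  5  5
 a  0  1  2  3  4  4  5  6
 b  0  1  2  3  4  5  5  6
 b  0  1  2  3  4  5  5  6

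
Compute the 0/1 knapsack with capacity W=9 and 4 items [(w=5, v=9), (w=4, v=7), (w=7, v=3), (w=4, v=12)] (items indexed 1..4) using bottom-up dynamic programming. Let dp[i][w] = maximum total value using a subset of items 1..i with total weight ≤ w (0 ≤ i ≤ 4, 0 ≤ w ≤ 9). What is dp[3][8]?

9

i\w   0   1   2   3   4   5   6   7   8   9
  0   0   0   0   0   0   0   0   0   0   0
  1   0   0   0   0   0   9   9   9   9   9
  2   0   0   0   0   7   9   9   9   9  16
  3   0   0   0   0   7   9   9   9   9  16
  4   0   0   0   0  12  12  12  12  19  21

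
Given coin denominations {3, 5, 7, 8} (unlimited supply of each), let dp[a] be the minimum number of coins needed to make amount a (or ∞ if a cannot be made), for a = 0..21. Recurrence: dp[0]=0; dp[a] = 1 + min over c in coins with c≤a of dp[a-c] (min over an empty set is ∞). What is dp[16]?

 a  0  1  2  3  4  5  6  7  8  9 10 11 12 13 14 15 16 17 18 19 20 21
dp  0  -  -  1  -  1  2  1  1  3  2  2  2  2  2  2  2  3  3  3  3  3
(- denotes ∞ / unreachable)

2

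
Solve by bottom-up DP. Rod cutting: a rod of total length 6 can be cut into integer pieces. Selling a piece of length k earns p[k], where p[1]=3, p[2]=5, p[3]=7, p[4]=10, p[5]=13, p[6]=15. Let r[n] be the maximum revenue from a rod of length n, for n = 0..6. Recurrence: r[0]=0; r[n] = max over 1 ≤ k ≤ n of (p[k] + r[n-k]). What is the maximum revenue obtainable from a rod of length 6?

18

   n    0    1    2    3    4    5    6
r[n]    0    3    6    9   12   15   18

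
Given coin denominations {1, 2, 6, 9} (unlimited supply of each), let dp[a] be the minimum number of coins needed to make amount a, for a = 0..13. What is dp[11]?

 a  0  1  2  3  4  5  6  7  8  9 10 11 12 13
dp  0  1  1  2  2  3  1  2  2  1  2  2  2  3

2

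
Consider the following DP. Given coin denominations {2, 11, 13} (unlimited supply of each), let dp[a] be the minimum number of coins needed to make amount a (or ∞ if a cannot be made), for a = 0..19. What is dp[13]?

 a  0  1  2  3  4  5  6  7  8  9 10 11 12 13 14 15 16 17 18 19
dp  0  -  1  -  2  -  3  -  4  -  5  1  6  1  7  2  8  3  9  4
(- denotes ∞ / unreachable)

1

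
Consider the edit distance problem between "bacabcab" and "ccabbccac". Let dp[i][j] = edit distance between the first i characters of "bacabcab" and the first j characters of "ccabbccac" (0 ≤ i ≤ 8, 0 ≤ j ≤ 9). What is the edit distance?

5

   ''  c  c  a  b  b  c  c  a  c
''  0  1  2  3  4  5  6  7  8  9
 b  1  1  2  3  3  4  5  6  7  8
 a  2  2  2  2  3  4  5  6  6  7
 c  3  2  2  3  3  4  4  5  6  6
 a  4  3  3  2  3  4  5  5  5  6
 b  5  4  4  3  2  3  4  5  6  6
 c  6  5  4  4  3  3  3  4  5  6
 a  7  6  5  4  4  4  4  4  4  5
 b  8  7  6  5  4  4  5  5  5  5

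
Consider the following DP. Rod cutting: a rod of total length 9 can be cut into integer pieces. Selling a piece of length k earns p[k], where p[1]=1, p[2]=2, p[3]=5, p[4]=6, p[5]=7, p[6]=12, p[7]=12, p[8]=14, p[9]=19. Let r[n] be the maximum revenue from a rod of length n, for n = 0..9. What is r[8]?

14

   n    0    1    2    3    4    5    6    7    8    9
r[n]    0    1    2    5    6    7   12   13   14   19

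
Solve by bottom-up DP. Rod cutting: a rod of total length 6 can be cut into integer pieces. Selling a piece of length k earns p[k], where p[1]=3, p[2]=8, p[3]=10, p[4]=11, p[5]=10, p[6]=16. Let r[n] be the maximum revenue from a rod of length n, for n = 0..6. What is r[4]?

   n    0    1    2    3    4    5    6
r[n]    0    3    8   11   16   19   24

16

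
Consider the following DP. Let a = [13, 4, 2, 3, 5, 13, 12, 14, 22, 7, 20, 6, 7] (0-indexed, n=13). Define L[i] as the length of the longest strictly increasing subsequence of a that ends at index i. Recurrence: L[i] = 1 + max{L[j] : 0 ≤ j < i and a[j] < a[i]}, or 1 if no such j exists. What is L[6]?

   i    0    1    2    3    4    5    6    7    8    9   10   11   12
a[i]   13    4    2    3    5   13   12   14   22    7   20    6    7
L[i]    1    1    1    2    3    4    4    5    6    4    6    4    5

4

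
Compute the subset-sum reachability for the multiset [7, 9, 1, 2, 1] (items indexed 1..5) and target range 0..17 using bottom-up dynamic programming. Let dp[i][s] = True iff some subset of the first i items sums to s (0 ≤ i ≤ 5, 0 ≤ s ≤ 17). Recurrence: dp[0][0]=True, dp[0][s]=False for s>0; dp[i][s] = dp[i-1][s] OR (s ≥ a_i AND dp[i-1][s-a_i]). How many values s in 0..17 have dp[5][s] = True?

14

i\s   0   1   2   3   4   5   6   7   8   9  10  11  12  13  14  15  16  17
  0   T   F   F   F   F   F   F   F   F   F   F   F   F   F   F   F   F   F
  1   T   F   F   F   F   F   F   T   F   F   F   F   F   F   F   F   F   F
  2   T   F   F   F   F   F   F   T   F   T   F   F   F   F   F   F   T   F
  3   T   T   F   F   F   F   F   T   T   T   T   F   F   F   F   F   T   T
  4   T   T   T   T   F   F   F   T   T   T   T   T   T   F   F   F   T   T
  5   T   T   T   T   T   F   F   T   T   T   T   T   T   T   F   F   T   T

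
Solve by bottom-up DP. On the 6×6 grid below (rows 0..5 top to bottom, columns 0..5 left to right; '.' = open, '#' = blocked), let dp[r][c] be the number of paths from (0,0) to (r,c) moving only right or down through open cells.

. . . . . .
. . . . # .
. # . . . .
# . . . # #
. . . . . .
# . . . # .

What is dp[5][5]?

13

r\c   0   1   2   3   4   5
  0   1   1   1   1   1   1
  1   1   2   3   4   0   1
  2   1   0   3   7   7   8
  3   0   0   3  10   0   0
  4   0   0   3  13  13  13
  5   0   0   3  16   0  13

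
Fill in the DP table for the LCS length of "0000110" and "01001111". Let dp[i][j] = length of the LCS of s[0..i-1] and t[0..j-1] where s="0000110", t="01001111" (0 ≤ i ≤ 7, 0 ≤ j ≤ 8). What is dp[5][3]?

2

   ''  0  1  0  0  1  1  1  1
''  0  0  0  0  0  0  0  0  0
 0  0  1  1  1  1  1  1  1  1
 0  0  1  1  2  2  2  2  2  2
 0  0  1  1  2  3  3  3  3  3
 0  0  1  1  2  3  3  3  3  3
 1  0  1  2  2  3  4  4  4  4
 1  0  1  2  2  3  4  5  5  5
 0  0  1  2  3  3  4  5  5  5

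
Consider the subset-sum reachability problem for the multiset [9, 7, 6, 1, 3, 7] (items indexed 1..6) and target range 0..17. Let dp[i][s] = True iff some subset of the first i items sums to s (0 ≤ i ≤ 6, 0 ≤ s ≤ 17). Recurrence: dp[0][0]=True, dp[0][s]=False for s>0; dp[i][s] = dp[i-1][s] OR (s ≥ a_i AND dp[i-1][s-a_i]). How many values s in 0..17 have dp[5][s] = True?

16

i\s   0   1   2   3   4   5   6   7   8   9  10  11  12  13  14  15  16  17
  0   T   F   F   F   F   F   F   F   F   F   F   F   F   F   F   F   F   F
  1   T   F   F   F   F   F   F   F   F   T   F   F   F   F   F   F   F   F
  2   T   F   F   F   F   F   F   T   F   T   F   F   F   F   F   F   T   F
  3   T   F   F   F   F   F   T   T   F   T   F   F   F   T   F   T   T   F
  4   T   T   F   F   F   F   T   T   T   T   T   F   F   T   T   T   T   T
  5   T   T   F   T   T   F   T   T   T   T   T   T   T   T   T   T   T   T
  6   T   T   F   T   T   F   T   T   T   T   T   T   T   T   T   T   T   T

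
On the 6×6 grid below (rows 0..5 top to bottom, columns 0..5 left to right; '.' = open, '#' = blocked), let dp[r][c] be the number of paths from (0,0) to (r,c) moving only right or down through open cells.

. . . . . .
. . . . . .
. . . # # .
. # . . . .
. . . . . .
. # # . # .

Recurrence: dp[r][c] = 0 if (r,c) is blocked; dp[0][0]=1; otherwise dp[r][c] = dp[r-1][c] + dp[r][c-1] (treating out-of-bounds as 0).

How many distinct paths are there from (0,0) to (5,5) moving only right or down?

31

r\c   0   1   2   3   4   5
  0   1   1   1   1   1   1
  1   1   2   3   4   5   6
  2   1   3   6   0   0   6
  3   1   0   6   6   6  12
  4   1   1   7  13  19  31
  5   1   0   0  13   0  31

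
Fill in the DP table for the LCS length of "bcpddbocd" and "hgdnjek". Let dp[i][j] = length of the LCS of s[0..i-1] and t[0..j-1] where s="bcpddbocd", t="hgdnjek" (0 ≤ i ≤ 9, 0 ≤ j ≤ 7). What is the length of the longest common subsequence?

   ''  h  g  d  n  j  e  k
''  0  0  0  0  0  0  0  0
 b  0  0  0  0  0  0  0  0
 c  0  0  0  0  0  0  0  0
 p  0  0  0  0  0  0  0  0
 d  0  0  0  1  1  1  1  1
 d  0  0  0  1  1  1  1  1
 b  0  0  0  1  1  1  1  1
 o  0  0  0  1  1  1  1  1
 c  0  0  0  1  1  1  1  1
 d  0  0  0  1  1  1  1  1

1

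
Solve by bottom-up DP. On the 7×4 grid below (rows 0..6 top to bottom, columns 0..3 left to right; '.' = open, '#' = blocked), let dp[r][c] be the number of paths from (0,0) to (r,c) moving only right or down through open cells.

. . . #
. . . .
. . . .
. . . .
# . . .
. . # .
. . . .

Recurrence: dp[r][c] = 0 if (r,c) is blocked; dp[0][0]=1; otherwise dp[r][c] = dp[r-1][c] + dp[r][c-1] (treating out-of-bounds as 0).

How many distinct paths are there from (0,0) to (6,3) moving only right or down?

r\c   0   1   2   3
  0   1   1   1   0
  1   1   2   3   3
  2   1   3   6   9
  3   1   4  10  19
  4   0   4  14  33
  5   0   4   0  33
  6   0   4   4  37

37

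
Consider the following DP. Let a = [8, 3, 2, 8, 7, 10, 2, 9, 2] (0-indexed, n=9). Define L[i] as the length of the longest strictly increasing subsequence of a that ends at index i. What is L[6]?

1

   i    0    1    2    3    4    5    6    7    8
a[i]    8    3    2    8    7   10    2    9    2
L[i]    1    1    1    2    2    3    1    3    1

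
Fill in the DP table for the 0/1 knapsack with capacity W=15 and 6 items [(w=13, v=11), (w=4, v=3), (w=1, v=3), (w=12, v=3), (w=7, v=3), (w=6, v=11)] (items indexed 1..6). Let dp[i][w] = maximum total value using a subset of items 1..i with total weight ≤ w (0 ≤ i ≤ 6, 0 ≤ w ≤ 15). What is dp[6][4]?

i\w   0   1   2   3   4   5   6   7   8   9  10  11  12  13  14  15
  0   0   0   0   0   0   0   0   0   0   0   0   0   0   0   0   0
  1   0   0   0   0   0   0   0   0   0   0   0   0   0  11  11  11
  2   0   0   0   0   3   3   3   3   3   3   3   3   3  11  11  11
  3   0   3   3   3   3   6   6   6   6   6   6   6   6  11  14  14
  4   0   3   3   3   3   6   6   6   6   6   6   6   6  11  14  14
  5   0   3   3   3   3   6   6   6   6   6   6   6   9  11  14  14
  6   0   3   3   3   3   6  11  14  14  14  14  17  17  17  17  17

3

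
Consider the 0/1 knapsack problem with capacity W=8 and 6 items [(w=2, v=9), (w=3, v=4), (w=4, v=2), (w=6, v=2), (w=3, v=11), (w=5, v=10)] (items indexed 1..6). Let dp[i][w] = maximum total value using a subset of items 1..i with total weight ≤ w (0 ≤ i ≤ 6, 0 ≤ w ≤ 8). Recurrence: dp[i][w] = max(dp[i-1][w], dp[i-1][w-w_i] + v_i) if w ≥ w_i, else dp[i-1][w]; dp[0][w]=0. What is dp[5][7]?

i\w   0   1   2   3   4   5   6   7   8
  0   0   0   0   0   0   0   0   0   0
  1   0   0   9   9   9   9   9   9   9
  2   0   0   9   9   9  13  13  13  13
  3   0   0   9   9   9  13  13  13  13
  4   0   0   9   9   9  13  13  13  13
  5   0   0   9  11  11  20  20  20  24
  6   0   0   9  11  11  20  20  20  24

20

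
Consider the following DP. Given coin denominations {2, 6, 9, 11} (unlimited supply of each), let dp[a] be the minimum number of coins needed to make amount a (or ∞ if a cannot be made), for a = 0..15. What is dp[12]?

 a  0  1  2  3  4  5  6  7  8  9 10 11 12 13 14 15
dp  0  -  1  -  2  -  1  -  2  1  3  1  2  2  3  2
(- denotes ∞ / unreachable)

2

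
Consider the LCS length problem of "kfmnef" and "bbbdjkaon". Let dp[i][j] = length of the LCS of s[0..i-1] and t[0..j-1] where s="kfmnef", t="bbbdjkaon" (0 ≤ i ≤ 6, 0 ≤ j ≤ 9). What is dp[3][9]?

1

   ''  b  b  b  d  j  k  a  o  n
''  0  0  0  0  0  0  0  0  0  0
 k  0  0  0  0  0  0  1  1  1  1
 f  0  0  0  0  0  0  1  1  1  1
 m  0  0  0  0  0  0  1  1  1  1
 n  0  0  0  0  0  0  1  1  1  2
 e  0  0  0  0  0  0  1  1  1  2
 f  0  0  0  0  0  0  1  1  1  2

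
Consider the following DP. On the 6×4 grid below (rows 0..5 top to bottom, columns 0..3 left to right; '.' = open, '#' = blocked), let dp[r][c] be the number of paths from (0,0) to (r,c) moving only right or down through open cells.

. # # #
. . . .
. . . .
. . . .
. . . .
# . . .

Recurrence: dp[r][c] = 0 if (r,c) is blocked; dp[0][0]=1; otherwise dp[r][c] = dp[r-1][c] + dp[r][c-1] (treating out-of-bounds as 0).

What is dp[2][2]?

r\c   0   1   2   3
  0   1   0   0   0
  1   1   1   1   1
  2   1   2   3   4
  3   1   3   6  10
  4   1   4  10  20
  5   0   4  14  34

3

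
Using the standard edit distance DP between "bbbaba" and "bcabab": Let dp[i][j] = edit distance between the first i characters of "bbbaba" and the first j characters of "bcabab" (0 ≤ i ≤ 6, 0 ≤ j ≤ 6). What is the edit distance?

3

   ''  b  c  a  b  a  b
''  0  1  2  3  4  5  6
 b  1  0  1  2  3  4  5
 b  2  1  1  2  2  3  4
 b  3  2  2  2  2  3  3
 a  4  3  3  2  3  2  3
 b  5  4  4  3  2  3  2
 a  6  5  5  4  3  2  3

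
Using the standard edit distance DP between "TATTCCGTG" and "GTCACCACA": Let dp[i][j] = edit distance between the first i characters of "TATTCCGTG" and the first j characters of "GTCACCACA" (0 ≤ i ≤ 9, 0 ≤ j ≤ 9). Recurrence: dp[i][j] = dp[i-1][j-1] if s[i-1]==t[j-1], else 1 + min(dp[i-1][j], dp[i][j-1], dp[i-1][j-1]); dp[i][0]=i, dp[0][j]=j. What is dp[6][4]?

   ''  G  T  C  A  C  C  A  C  A
''  0  1  2  3  4  5  6  7  8  9
 T  1  1  1  2  3  4  5  6  7  8
 A  2  2  2  2  2  3  4  5  6  7
 T  3  3  2  3  3  3  4  5  6  7
 T  4  4  3  3  4  4  4  5  6  7
 C  5  5  4  3  4  4  4  5  5  6
 C  6  6  5  4  4  4  4  5  5  6
 G  7  6  6  5  5  5  5  5  6  6
 T  8  7  6  6  6  6  6  6  6  7
 G  9  8  7  7  7  7  7  7  7  7

4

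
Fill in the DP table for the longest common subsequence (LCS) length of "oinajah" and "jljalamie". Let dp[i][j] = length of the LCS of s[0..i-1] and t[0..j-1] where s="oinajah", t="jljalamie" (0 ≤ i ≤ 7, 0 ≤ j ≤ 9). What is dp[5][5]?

1

   ''  j  l  j  a  l  a  m  i  e
''  0  0  0  0  0  0  0  0  0  0
 o  0  0  0  0  0  0  0  0  0  0
 i  0  0  0  0  0  0  0  0  1  1
 n  0  0  0  0  0  0  0  0  1  1
 a  0  0  0  0  1  1  1  1  1  1
 j  0  1  1  1  1  1  1  1  1  1
 a  0  1  1  1  2  2  2  2  2  2
 h  0  1  1  1  2  2  2  2  2  2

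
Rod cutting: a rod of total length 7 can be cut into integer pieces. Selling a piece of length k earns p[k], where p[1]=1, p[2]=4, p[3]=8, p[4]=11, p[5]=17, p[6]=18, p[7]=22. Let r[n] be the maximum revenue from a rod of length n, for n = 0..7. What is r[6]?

18

   n    0    1    2    3    4    5    6    7
r[n]    0    1    4    8   11   17   18   22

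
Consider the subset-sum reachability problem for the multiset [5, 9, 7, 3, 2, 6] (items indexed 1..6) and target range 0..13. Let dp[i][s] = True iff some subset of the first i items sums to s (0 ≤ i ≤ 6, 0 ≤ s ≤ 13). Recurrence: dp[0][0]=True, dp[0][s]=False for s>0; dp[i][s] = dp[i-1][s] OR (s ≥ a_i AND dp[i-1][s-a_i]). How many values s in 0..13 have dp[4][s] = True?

i\s   0   1   2   3   4   5   6   7   8   9  10  11  12  13
  0   T   F   F   F   F   F   F   F   F   F   F   F   F   F
  1   T   F   F   F   F   T   F   F   F   F   F   F   F   F
  2   T   F   F   F   F   T   F   F   F   T   F   F   F   F
  3   T   F   F   F   F   T   F   T   F   T   F   F   T   F
  4   T   F   F   T   F   T   F   T   T   T   T   F   T   F
  5   T   F   T   T   F   T   F   T   T   T   T   T   T   F
  6   T   F   T   T   F   T   T   T   T   T   T   T   T   T

8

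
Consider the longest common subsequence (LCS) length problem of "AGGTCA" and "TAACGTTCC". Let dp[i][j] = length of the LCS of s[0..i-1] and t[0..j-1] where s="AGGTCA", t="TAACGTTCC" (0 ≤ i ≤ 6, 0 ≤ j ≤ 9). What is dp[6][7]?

3

   ''  T  A  A  C  G  T  T  C  C
''  0  0  0  0  0  0  0  0  0  0
 A  0  0  1  1  1  1  1  1  1  1
 G  0  0  1  1  1  2  2  2  2  2
 G  0  0  1  1  1  2  2  2  2  2
 T  0  1  1  1  1  2  3  3  3  3
 C  0  1  1  1  2  2  3  3  4  4
 A  0  1  2  2  2  2  3  3  4  4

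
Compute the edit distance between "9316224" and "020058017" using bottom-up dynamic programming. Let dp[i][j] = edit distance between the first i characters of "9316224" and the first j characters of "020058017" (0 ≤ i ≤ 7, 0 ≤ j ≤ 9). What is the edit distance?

9

   ''  0  2  0  0  5  8  0  1  7
''  0  1  2  3  4  5  6  7  8  9
 9  1  1  2  3  4  5  6  7  8  9
 3  2  2  2  3  4  5  6  7  8  9
 1  3  3  3  3  4  5  6  7  7  8
 6  4  4  4  4  4  5  6  7  8  8
 2  5  5  4  5  5  5  6  7  8  9
 2  6  6  5  5  6  6  6  7  8  9
 4  7  7  6  6  6  7  7  7  8  9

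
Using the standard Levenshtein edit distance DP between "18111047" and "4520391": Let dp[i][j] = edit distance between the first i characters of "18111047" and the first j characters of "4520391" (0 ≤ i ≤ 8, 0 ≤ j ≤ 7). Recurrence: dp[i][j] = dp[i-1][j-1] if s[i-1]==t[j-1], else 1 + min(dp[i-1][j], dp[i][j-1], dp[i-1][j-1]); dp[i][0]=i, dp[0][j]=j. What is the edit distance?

8

   ''  4  5  2  0  3  9  1
''  0  1  2  3  4  5  6  7
 1  1  1  2  3  4  5  6  6
 8  2  2  2  3  4  5  6  7
 1  3  3  3  3  4  5  6  6
 1  4  4  4  4  4  5  6  6
 1  5  5  5  5  5  5  6  6
 0  6  6  6  6  5  6  6  7
 4  7  6  7  7  6  6  7  7
 7  8  7  7  8  7  7  7  8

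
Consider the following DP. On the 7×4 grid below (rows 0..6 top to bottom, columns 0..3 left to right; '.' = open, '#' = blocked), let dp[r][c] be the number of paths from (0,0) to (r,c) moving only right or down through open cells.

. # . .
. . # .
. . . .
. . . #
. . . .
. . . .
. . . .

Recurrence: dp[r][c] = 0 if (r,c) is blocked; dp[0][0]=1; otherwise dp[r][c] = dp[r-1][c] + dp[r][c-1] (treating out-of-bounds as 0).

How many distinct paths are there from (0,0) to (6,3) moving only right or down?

43

r\c   0   1   2   3
  0   1   0   0   0
  1   1   1   0   0
  2   1   2   2   2
  3   1   3   5   0
  4   1   4   9   9
  5   1   5  14  23
  6   1   6  20  43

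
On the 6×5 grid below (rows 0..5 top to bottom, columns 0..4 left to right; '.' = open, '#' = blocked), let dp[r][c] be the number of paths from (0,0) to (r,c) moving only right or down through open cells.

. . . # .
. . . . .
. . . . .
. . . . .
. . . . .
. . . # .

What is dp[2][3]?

r\c   0   1   2   3   4
  0   1   1   1   0   0
  1   1   2   3   3   3
  2   1   3   6   9  12
  3   1   4  10  19  31
  4   1   5  15  34  65
  5   1   6  21   0  65

9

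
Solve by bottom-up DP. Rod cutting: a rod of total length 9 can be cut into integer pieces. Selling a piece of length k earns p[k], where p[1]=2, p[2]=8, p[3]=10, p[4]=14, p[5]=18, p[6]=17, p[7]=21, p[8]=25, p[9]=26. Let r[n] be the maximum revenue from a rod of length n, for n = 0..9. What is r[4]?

   n    0    1    2    3    4    5    6    7    8    9
r[n]    0    2    8   10   16   18   24   26   32   34

16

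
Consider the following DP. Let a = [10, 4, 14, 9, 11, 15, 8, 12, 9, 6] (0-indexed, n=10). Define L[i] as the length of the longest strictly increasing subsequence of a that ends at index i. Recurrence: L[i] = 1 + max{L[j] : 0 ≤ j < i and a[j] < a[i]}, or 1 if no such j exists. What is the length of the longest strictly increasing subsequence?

4

   i    0    1    2    3    4    5    6    7    8    9
a[i]   10    4   14    9   11   15    8   12    9    6
L[i]    1    1    2    2    3    4    2    4    3    2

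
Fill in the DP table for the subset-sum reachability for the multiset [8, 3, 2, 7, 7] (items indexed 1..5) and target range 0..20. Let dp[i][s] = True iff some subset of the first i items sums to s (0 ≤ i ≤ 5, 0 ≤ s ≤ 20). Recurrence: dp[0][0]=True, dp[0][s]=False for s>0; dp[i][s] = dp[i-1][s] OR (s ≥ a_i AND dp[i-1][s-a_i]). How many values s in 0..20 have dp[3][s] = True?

i\s   0   1   2   3   4   5   6   7   8   9  10  11  12  13  14  15  16  17  18  19  20
  0   T   F   F   F   F   F   F   F   F   F   F   F   F   F   F   F   F   F   F   F   F
  1   T   F   F   F   F   F   F   F   T   F   F   F   F   F   F   F   F   F   F   F   F
  2   T   F   F   T   F   F   F   F   T   F   F   T   F   F   F   F   F   F   F   F   F
  3   T   F   T   T   F   T   F   F   T   F   T   T   F   T   F   F   F   F   F   F   F
  4   T   F   T   T   F   T   F   T   T   T   T   T   T   T   F   T   F   T   T   F   T
  5   T   F   T   T   F   T   F   T   T   T   T   T   T   T   T   T   T   T   T   T   T

8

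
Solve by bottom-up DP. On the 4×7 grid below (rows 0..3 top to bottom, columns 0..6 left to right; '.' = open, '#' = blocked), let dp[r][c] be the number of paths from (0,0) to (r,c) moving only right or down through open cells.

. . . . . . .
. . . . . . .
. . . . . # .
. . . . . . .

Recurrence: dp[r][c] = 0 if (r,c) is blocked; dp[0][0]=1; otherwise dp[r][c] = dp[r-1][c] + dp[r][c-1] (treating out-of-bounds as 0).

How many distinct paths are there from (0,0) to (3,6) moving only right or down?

42

r\c   0   1   2   3   4   5   6
  0   1   1   1   1   1   1   1
  1   1   2   3   4   5   6   7
  2   1   3   6  10  15   0   7
  3   1   4  10  20  35  35  42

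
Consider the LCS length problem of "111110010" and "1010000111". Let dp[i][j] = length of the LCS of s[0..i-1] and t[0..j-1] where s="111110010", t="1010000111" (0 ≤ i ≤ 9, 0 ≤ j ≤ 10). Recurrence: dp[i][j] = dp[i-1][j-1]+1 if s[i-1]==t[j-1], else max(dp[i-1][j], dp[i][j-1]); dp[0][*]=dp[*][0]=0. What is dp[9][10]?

   ''  1  0  1  0  0  0  0  1  1  1
''  0  0  0  0  0  0  0  0  0  0  0
 1  0  1  1  1  1  1  1  1  1  1  1
 1  0  1  1  2  2  2  2  2  2  2  2
 1  0  1  1  2  2  2  2  2  3  3  3
 1  0  1  1  2  2  2  2  2  3  4  4
 1  0  1  1  2  2  2  2  2  3  4  5
 0  0  1  2  2  3  3  3  3  3  4  5
 0  0  1  2  2  3  4  4  4  4  4  5
 1  0  1  2  3  3  4  4  4  5  5  5
 0  0  1  2  3  4  4  5  5  5  5  5

5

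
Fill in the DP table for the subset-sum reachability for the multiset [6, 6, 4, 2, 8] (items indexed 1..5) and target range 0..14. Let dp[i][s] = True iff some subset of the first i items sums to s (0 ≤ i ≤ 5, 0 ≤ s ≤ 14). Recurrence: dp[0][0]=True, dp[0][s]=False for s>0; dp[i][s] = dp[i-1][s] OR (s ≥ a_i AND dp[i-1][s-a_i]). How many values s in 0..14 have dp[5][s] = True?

8

i\s   0   1   2   3   4   5   6   7   8   9  10  11  12  13  14
  0   T   F   F   F   F   F   F   F   F   F   F   F   F   F   F
  1   T   F   F   F   F   F   T   F   F   F   F   F   F   F   F
  2   T   F   F   F   F   F   T   F   F   F   F   F   T   F   F
  3   T   F   F   F   T   F   T   F   F   F   T   F   T   F   F
  4   T   F   T   F   T   F   T   F   T   F   T   F   T   F   T
  5   T   F   T   F   T   F   T   F   T   F   T   F   T   F   T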